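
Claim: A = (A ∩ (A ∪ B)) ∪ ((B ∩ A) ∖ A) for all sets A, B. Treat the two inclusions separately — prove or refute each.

Both inclusions hold.

Forward inclusion. Let x ∈ A. Then either x ∈ A and x ∉ B; or x ∈ A ∩ B. In each case x ∈ (A ∩ (A ∪ B)) ∪ ((B ∩ A) ∖ A), so A ⊆ (A ∩ (A ∪ B)) ∪ ((B ∩ A) ∖ A).

Reverse inclusion. Let x ∈ (A ∩ (A ∪ B)) ∪ ((B ∩ A) ∖ A). Then either x ∈ A and x ∉ B; or x ∈ A ∩ B. In each case x ∈ A, so (A ∩ (A ∪ B)) ∪ ((B ∩ A) ∖ A) ⊆ A.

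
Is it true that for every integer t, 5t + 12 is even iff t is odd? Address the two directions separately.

Neither implication holds.

(→) This fails: t = 0 gives 5t + 12 = 12, which is even, but 0 is even, not odd.

(←) This also fails: t = 3 is odd, but 5t + 12 = 27 is odd, not even.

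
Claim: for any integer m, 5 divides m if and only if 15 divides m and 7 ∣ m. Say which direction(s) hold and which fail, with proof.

(⟹) This fails: take m = 5. Certainly 5 ∣ 5, but 15 ∤ 5.

(⟸) Suppose 15 ∣ m and 7 ∣ m. Any common multiple of 15 and 7 is a multiple of their lcm; here gcd(15, 7) = 1, so lcm(15, 7) = 15·7 = 105, so 105 ∣ m. Since 5 ∣ 105, it follows that 5 ∣ m.

The forward direction fails; the converse holds.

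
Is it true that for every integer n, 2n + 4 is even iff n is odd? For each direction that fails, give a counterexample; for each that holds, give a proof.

Converse. Suppose n is odd. Since 2 is even, 2n is even for every n, so 2n + 4 has the same parity as 4, which is even. Hence 2n + 4 is even.

Forward direction. This fails: take n = 4. Then 2n + 4 = 12, which is even, yet n = 4 is even, not odd.

Only the reverse direction holds.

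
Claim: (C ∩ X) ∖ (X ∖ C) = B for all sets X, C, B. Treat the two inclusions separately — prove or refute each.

Forward inclusion. This inclusion fails. Take X = {1}, C = {1}, B = ∅; then 1 ∈ (C ∩ X) ∖ (X ∖ C) but 1 ∉ B.

Reverse inclusion. This inclusion fails. Take X = ∅, C = ∅, B = {1}; then 1 ∈ B but 1 ∉ (C ∩ X) ∖ (X ∖ C).

(⊆) fails and (⊇) fails.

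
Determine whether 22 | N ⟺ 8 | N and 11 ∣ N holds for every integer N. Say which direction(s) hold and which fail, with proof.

Only the reverse direction holds.

(⇐) Suppose 8 ∣ N and 11 ∣ N. Any common multiple of 8 and 11 is a multiple of their lcm; here gcd(8, 11) = 1, so lcm(8, 11) = 8·11 = 88, so 88 ∣ N. Since 22 ∣ 88, it follows that 22 ∣ N.

(⇒) This fails: take N = 22. Certainly 22 ∣ 22, but 8 ∤ 22.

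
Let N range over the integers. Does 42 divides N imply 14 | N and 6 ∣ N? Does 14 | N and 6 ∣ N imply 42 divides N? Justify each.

Equivalent; both directions hold.

(⟹) If 42 ∣ N, write N = 42q. Since 42 = 3·14, N = 14·(3q), so 14 ∣ N; and since 42 = 7·6, N = 6·(7q), so 6 ∣ N.

(⟸) Suppose 14 ∣ N and 6 ∣ N. Any common multiple of 14 and 6 is a multiple of their lcm; here lcm(14, 6) = 14·6/gcd(14, 6) = 84/2 = 42, so 42 ∣ N.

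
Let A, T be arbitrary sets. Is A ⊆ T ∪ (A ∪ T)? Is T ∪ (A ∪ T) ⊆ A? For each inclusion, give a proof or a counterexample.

(⊆) Let x ∈ A. Then either x ∈ A and x ∉ T; or x ∈ A ∩ T. In each case x ∈ T ∪ (A ∪ T), so A ⊆ T ∪ (A ∪ T).

(⊇) This inclusion fails. Take A = ∅, T = {1}; then 1 ∈ T ∪ (A ∪ T) but 1 ∉ A.

(⊆) holds; (⊇) fails.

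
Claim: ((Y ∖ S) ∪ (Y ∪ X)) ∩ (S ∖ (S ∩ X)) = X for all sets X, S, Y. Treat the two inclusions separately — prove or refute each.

(⊆) This inclusion fails. Take X = ∅, S = {1}, Y = {1}; then 1 ∈ ((Y ∖ S) ∪ (Y ∪ X)) ∩ (S ∖ (S ∩ X)) but 1 ∉ X.

(⊇) This inclusion fails. Take X = {1}, S = ∅, Y = ∅; then 1 ∈ X but 1 ∉ ((Y ∖ S) ∪ (Y ∪ X)) ∩ (S ∖ (S ∩ X)).

(⊆) fails and (⊇) fails.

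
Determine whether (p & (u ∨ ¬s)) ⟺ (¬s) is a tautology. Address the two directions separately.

(→) This fails. Under s = T, p = T, u = T, the left side is true but the right side is false.

(←) This fails. Under s = F, p = F, u = F, the left side is false but the right side is true.

Neither direction holds.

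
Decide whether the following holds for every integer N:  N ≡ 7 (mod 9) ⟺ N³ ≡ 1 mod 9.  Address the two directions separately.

Not equivalent: only (⇒) holds.

(⟹) Suppose N ≡ 7 (mod 9). Write N = 9j + 7. Then (9j + 7)³ = 729j³ + 1701j² + 1323j + 343 = 9(81j³ + 189j² + 147j + 38) + 1, so N³ ≡ 1 (mod 9).

(⟸) This fails: take N = 1. Then 1³ = 1 ≡ 1 (mod 9), yet 1 ≡ 1 (mod 9), not 7.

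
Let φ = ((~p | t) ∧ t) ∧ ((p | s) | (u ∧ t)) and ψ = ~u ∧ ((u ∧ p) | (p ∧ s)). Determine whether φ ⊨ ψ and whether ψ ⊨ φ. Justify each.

Neither implication holds.

(⟹) This fails. Under t = T, u = T, s = F, p = F, the left side is true but the right side is false.

(⟸) This fails. Under t = F, u = F, s = T, p = T, the left side is false but the right side is true.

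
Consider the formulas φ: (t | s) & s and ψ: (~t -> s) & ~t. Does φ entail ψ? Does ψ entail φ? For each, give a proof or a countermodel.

The forward direction fails; the converse holds.

(⟹) This fails. Under s = T, t = T, the left side is true but the right side is false.

(⟸) Assume the antecedent. If s is true, (t | s) & s reduces to true regardless of the other variables. If s is false, the antecedent cannot hold. Either way (t | s) & s holds.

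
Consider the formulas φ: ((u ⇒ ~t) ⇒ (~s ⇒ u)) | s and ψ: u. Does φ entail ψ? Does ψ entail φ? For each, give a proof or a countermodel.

(⟸) Assume the antecedent. If t is true, the antecedent forces (t = T, s = F, u = T) or (t = T, s = T, u = T), and ((u ⇒ ~t) ⇒ (~s ⇒ u)) | s holds there. If t is false, the antecedent forces (t = F, s = F, u = T) or (t = F, s = T, u = T), and ((u ⇒ ~t) ⇒ (~s ⇒ u)) | s holds there. Either way ((u ⇒ ~t) ⇒ (~s ⇒ u)) | s holds.

(⟹) This fails. Under t = F, s = T, u = F, the left side is true but the right side is false.

(⇒) fails; (⇐) holds.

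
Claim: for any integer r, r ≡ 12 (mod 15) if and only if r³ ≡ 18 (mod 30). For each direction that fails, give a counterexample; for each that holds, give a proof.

(→) This fails: take r = 27. Then 27 ≡ 12 (mod 15), but 27³ = 19683 ≡ 3 (mod 30), not 18.

(←) Conversely, the residues r modulo 30 with r³ ≡ 18 (mod 30) are exactly {12}, and each is ≡ 12 (mod 15).

Not equivalent: only (⇐) holds.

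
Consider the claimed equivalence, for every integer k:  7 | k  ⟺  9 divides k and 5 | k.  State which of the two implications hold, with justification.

(⟹) This fails: take k = 7. Certainly 7 ∣ 7, but 9 ∤ 7.

(⟸) This fails: take k = 45. Both 9 ∣ 45 and 5 ∣ 45, yet 45 is not a multiple of 7 (since 45 = 6·7 + 3), so 7 ∤ 45.

Neither implication holds.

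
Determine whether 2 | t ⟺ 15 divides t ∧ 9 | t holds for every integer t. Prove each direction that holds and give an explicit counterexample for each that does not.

[⇒] This fails: take t = 2. Certainly 2 ∣ 2, but 15 ∤ 2.

[⇐] This fails: take t = 45. Both 15 ∣ 45 and 9 ∣ 45, yet 45 is not a multiple of 2 (since 45 = 22·2 + 1), so 2 ∤ 45.

Both directions fail.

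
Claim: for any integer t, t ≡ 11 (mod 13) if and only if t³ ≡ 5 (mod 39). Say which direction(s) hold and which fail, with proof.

Neither direction holds.

(⟹) This fails: take t = 24. Then 24 ≡ 11 (mod 13), but 24³ = 13824 ≡ 18 (mod 39), not 5.

(⟸) This fails: take t = 8. Then 8³ = 512 ≡ 5 (mod 39), yet 8 ≡ 8 (mod 13), not 11.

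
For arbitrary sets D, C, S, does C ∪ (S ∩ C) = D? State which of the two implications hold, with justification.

(⊆) fails and (⊇) fails.

Forward inclusion. This inclusion fails. Take D = ∅, C = {1}, S = ∅; then 1 ∈ C ∪ (S ∩ C) but 1 ∉ D.

Reverse inclusion. This inclusion fails. Take D = {1}, C = ∅, S = ∅; then 1 ∈ D but 1 ∉ C ∪ (S ∩ C).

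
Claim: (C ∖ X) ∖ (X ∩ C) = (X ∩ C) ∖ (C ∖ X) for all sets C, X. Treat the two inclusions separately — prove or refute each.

(⊆) This inclusion fails. Take C = {1}, X = ∅; then 1 ∈ (C ∖ X) ∖ (X ∩ C) but 1 ∉ (X ∩ C) ∖ (C ∖ X).

(⊇) This inclusion fails. Take C = {1}, X = {1}; then 1 ∈ (X ∩ C) ∖ (C ∖ X) but 1 ∉ (C ∖ X) ∖ (X ∩ C).

Both inclusions fail.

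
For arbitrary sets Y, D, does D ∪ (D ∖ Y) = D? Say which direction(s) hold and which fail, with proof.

(⟹) Let x ∈ D ∪ (D ∖ Y). Then either x ∈ D and x ∉ Y; or x ∈ Y ∩ D. In each case x ∈ D, so D ∪ (D ∖ Y) ⊆ D.

(⟸) Let x ∈ D. Then either x ∈ D and x ∉ Y; or x ∈ Y ∩ D. In each case x ∈ D ∪ (D ∖ Y), so D ⊆ D ∪ (D ∖ Y).

Both inclusions hold; the sets are equal.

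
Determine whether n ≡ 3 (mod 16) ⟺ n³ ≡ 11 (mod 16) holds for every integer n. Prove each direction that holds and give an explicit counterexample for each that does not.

Both implications hold.

(⟸) Suppose n³ ≡ 11 (mod 16). The only residue r in {0, …, 15} with r³ ≡ 11 (mod 16) is r = 3, so n ≡ 3 (mod 16).

(⟹) Suppose n ≡ 3 (mod 16). Write n = 16j + 3. Then (16j + 3)³ = 4096j³ + 2304j² + 432j + 27 = 16(256j³ + 144j² + 27j + 1) + 11, so n³ ≡ 11 (mod 16).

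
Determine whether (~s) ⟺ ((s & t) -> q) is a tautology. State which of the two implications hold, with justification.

Only the forward implication holds.

(⟸) This fails. Under s = T, q = F, t = F, the left side is false but the right side is true.

(⟹) Assume the antecedent. If s is true, the antecedent cannot hold. If s is false, (s & t) -> q reduces to true regardless of the other variables. Either way (s & t) -> q holds.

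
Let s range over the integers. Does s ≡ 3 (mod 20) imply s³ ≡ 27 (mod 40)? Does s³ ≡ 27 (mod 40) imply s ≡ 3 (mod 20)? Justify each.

Converse. The residues r modulo 40 with r³ ≡ 27 (mod 40) are exactly {3}, and each is ≡ 3 (mod 20).

Forward direction. This fails: take s = 23. Then 23 ≡ 3 (mod 20), but 23³ = 12167 ≡ 7 (mod 40), not 27.

Only the reverse direction holds.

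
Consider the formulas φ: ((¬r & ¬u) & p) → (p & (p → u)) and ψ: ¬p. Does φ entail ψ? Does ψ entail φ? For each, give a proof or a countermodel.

(⇒) fails; (⇐) holds.

(←) Assume the antecedent. If u is true, the consequent reduces to true regardless of the other variables. If u is false, the antecedent forces (u = F, r = F, p = F) or (u = F, r = T, p = F), and the consequent holds there. Either way the consequent holds.

(→) This fails. Under u = T, r = F, p = T, the left side is true but the right side is false.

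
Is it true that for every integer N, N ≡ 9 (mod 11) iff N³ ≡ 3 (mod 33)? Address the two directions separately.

Not equivalent: only (⇐) holds.

(→) This fails: take N = 20. Then 20 ≡ 9 (mod 11), but 20³ = 8000 ≡ 14 (mod 33), not 3.

(←) Conversely, the residues r modulo 33 with r³ ≡ 3 (mod 33) are exactly {9}, and each is ≡ 9 (mod 11).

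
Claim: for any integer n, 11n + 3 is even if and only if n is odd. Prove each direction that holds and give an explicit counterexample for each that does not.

(⟸) Suppose n is odd; write n = 2j + 1. Then 11n + 3 = 11·(2j + 1) + 3 = 2·11j + 14, which is even.

(⟹) Suppose 11n + 3 is even. Since 11 is odd, 11n and n have the same parity, so 11n + 3 ≡ n + 3 (mod 2). As 3 is odd, 11n + 3 is even exactly when n is odd. Thus n is odd.

The biconditional holds.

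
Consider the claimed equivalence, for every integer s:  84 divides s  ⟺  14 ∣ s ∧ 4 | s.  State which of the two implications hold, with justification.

(⟹) If 84 ∣ s, write s = 84q. Since 84 = 6·14, s = 14·(6q), so 14 ∣ s; and since 84 = 21·4, s = 4·(21q), so 4 ∣ s.

(⟸) This fails: take s = 28. Both 14 ∣ 28 and 4 ∣ 28, yet 28 is not a multiple of 84 (since 28 = 0·84 + 28), so 84 ∤ 28.

Only the forward direction holds.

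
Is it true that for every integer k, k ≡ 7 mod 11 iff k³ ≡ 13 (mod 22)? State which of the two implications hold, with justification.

Only the reverse direction holds.

(⟹) This fails: take k = 18. Then 18 ≡ 7 (mod 11), but 18³ = 5832 ≡ 2 (mod 22), not 13.

(⟸) Conversely, the residues r modulo 22 with r³ ≡ 13 (mod 22) are exactly {7}, and each is ≡ 7 (mod 11).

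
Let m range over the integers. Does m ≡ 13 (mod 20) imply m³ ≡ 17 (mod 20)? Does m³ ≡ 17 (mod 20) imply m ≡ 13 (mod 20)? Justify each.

Equivalent; both directions hold.

(⇒) Suppose m ≡ 13 (mod 20). Write m = 20j + 13. Then (20j + 13)³ = 8000j³ + 15600j² + 10140j + 2197 = 20(400j³ + 780j² + 507j + 109) + 17, so m³ ≡ 17 (mod 20).

(⇐) Conversely, suppose m³ ≡ 17 (mod 20). The only residue r in {0, …, 19} with r³ ≡ 17 (mod 20) is r = 13, so m ≡ 13 (mod 20).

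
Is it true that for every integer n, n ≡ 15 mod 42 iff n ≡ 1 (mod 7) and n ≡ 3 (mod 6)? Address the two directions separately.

(⇒) Suppose n ≡ 15 (mod 42); write n = 42j + 15. Since 7 ∣ 42, reducing mod 7 gives n ≡ 15 ≡ 1 (mod 7); since 6 ∣ 42, reducing mod 6 gives n ≡ 15 ≡ 3 (mod 6).

(⇐) Conversely, if n ≡ 1 (mod 7) and n ≡ 3 (mod 6), then by the Chinese remainder theorem n ≡ 15 (mod 42). This is exactly n ≡ 15 (mod 42).

Both directions hold; the statement is true.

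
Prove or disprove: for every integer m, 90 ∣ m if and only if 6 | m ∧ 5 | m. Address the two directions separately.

Only the forward implication holds.

(⇐) This fails: take m = 30. Both 6 ∣ 30 and 5 ∣ 30, yet 30 is not a multiple of 90 (since 30 = 0·90 + 30), so 90 ∤ 30.

(⇒) If 90 ∣ m, write m = 90q. Since 90 = 15·6, m = 6·(15q), so 6 ∣ m; and since 90 = 18·5, m = 5·(18q), so 5 ∣ m.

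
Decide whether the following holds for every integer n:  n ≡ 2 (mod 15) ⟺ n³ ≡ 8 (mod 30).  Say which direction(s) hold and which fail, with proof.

(→) This fails: take n = 17. Then 17 ≡ 2 (mod 15), but 17³ = 4913 ≡ 23 (mod 30), not 8.

(←) Conversely, the residues r modulo 30 with r³ ≡ 8 (mod 30) are exactly {2}, and each is ≡ 2 (mod 15).

The forward direction fails; the converse holds.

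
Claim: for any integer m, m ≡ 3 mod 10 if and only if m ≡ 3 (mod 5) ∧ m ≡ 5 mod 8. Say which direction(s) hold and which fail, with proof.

The forward direction fails; the converse holds.

Forward direction. This fails: m = 33 gives 33 ≡ 3 (mod 10) but 33 ≡ 1 (mod 8), so the conjunction on the right does not hold.

Converse. If m ≡ 3 (mod 5) and m ≡ 5 (mod 8), then by the Chinese remainder theorem m ≡ 13 (mod 40). Since 13 ≡ 3 (mod 10) and 10 ∣ 40, we get m ≡ 3 (mod 10).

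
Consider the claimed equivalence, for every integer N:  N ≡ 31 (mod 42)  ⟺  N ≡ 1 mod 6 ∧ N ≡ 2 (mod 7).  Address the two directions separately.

(⇒) This fails: N = 31 gives 31 ≡ 31 (mod 42) but 31 ≡ 3 (mod 7), so the conjunction on the right does not hold.

(⇐) This fails: N = 37 satisfies both congruences on the right (37 ≡ 1 mod 6 and 37 ≡ 2 mod 7) yet 37 ≡ 37 (mod 42), not 31.

Neither direction holds.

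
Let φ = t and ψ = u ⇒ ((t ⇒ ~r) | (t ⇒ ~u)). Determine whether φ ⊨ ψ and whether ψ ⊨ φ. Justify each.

(⟹) This fails. Under t = T, r = T, u = T, the left side is true but the right side is false.

(⟸) This fails. Under t = F, r = F, u = F, the left side is false but the right side is true.

Both directions fail.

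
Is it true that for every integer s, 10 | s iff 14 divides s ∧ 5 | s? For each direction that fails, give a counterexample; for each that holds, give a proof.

(⟹) This fails: take s = 10. Certainly 10 ∣ 10, but 14 ∤ 10.

(⟸) Suppose 14 ∣ s and 5 ∣ s. Any common multiple of 14 and 5 is a multiple of their lcm; here gcd(14, 5) = 1, so lcm(14, 5) = 14·5 = 70, so 70 ∣ s. Since 10 ∣ 70, it follows that 10 ∣ s.

Only the reverse direction holds.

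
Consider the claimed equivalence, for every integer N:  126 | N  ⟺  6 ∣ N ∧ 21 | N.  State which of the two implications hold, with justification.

The forward direction holds; the converse fails.

[⇐] This fails: take N = 42. Both 6 ∣ 42 and 21 ∣ 42, yet 42 is not a multiple of 126 (since 42 = 0·126 + 42), so 126 ∤ 42.

[⇒] If 126 ∣ N, write N = 126q. Since 126 = 21·6, N = 6·(21q), so 6 ∣ N; and since 126 = 6·21, N = 21·(6q), so 21 ∣ N.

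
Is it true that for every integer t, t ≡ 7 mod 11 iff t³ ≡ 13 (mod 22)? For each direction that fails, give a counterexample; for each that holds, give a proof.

The forward direction fails; the converse holds.

[⇒] This fails: take t = 18. Then 18 ≡ 7 (mod 11), but 18³ = 5832 ≡ 2 (mod 22), not 13.

[⇐] Conversely, the residues r modulo 22 with r³ ≡ 13 (mod 22) are exactly {7}, and each is ≡ 7 (mod 11).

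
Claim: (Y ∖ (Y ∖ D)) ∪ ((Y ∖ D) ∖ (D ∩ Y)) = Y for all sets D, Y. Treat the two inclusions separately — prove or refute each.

The two sets are equal.

(⊆) Let x ∈ (Y ∖ (Y ∖ D)) ∪ ((Y ∖ D) ∖ (D ∩ Y)). Then either x ∈ Y and x ∉ D; or x ∈ D ∩ Y. In each case x ∈ Y, so (Y ∖ (Y ∖ D)) ∪ ((Y ∖ D) ∖ (D ∩ Y)) ⊆ Y.

(⊇) Let x ∈ Y. Then either x ∈ Y and x ∉ D; or x ∈ D ∩ Y. In each case x ∈ (Y ∖ (Y ∖ D)) ∪ ((Y ∖ D) ∖ (D ∩ Y)), so Y ⊆ (Y ∖ (Y ∖ D)) ∪ ((Y ∖ D) ∖ (D ∩ Y)).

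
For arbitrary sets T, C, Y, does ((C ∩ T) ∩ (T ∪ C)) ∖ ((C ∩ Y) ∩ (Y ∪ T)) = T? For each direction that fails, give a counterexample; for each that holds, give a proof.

(⊆) holds; (⊇) fails.

(⊇) This inclusion fails. Take T = {1}, C = ∅, Y = ∅; then 1 ∈ T but 1 ∉ ((C ∩ T) ∩ (T ∪ C)) ∖ ((C ∩ Y) ∩ (Y ∪ T)).

(⊆) Let x ∈ ((C ∩ T) ∩ (T ∪ C)) ∖ ((C ∩ Y) ∩ (Y ∪ T)). Then x ∈ T ∩ C and x ∉ Y, from which x ∈ T.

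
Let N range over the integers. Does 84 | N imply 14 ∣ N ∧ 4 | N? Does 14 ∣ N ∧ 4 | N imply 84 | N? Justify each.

Only the forward implication holds.

(→) If 84 ∣ N, write N = 84q. Since 84 = 6·14, N = 14·(6q), so 14 ∣ N; and since 84 = 21·4, N = 4·(21q), so 4 ∣ N.

(←) This fails: take N = 28. Both 14 ∣ 28 and 4 ∣ 28, yet 28 is not a multiple of 84 (since 28 = 0·84 + 28), so 84 ∤ 28.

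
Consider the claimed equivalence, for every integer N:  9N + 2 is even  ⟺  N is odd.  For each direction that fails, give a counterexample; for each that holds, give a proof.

Both directions fail.

(⇒) This fails: N = 2 gives 9N + 2 = 20, which is even, but 2 is even, not odd.

(⇐) This also fails: N = 3 is odd, but 9N + 2 = 29 is odd, not even.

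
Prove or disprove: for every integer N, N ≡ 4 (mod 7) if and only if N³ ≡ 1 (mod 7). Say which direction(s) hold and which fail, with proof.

Not equivalent: only (⇒) holds.

(⇒) Suppose N ≡ 4 (mod 7). Write N = 7j + 4. Then (7j + 4)³ = 343j³ + 588j² + 336j + 64 = 7(49j³ + 84j² + 48j + 9) + 1, so N³ ≡ 1 (mod 7).

(⇐) This fails: take N = 1. Then 1³ = 1 ≡ 1 (mod 7), yet 1 ≡ 1 (mod 7), not 4.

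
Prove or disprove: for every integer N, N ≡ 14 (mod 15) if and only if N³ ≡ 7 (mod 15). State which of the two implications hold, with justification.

Both directions fail.

[⇒] This fails: take N = 14. Then 14 ≡ 14 (mod 15), but 14³ = 2744 ≡ 14 (mod 15), not 7.

[⇐] This fails: take N = 13. Then 13³ = 2197 ≡ 7 (mod 15), yet 13 ≡ 13 (mod 15), not 14.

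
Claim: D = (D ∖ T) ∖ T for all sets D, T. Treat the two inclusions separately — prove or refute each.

The sets are not equal: only the reverse inclusion holds.

(⟹) This inclusion fails. Take D = {1}, T = {1}; then 1 ∈ D but 1 ∉ (D ∖ T) ∖ T.

(⟸) Let x ∈ (D ∖ T) ∖ T. Then x ∈ D and x ∉ T, from which x ∈ D.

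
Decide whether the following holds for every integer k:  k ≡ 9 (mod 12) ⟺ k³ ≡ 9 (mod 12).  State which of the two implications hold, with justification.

Converse. Suppose k³ ≡ 9 (mod 12). The only residue r in {0, …, 11} with r³ ≡ 9 (mod 12) is r = 9, so k ≡ 9 (mod 12).

Forward direction. Suppose k ≡ 9 (mod 12). Write k = 12j + 9. Then (12j + 9)³ = 1728j³ + 3888j² + 2916j + 729 = 12(144j³ + 324j² + 243j + 60) + 9, so k³ ≡ 9 (mod 12).

Both directions hold.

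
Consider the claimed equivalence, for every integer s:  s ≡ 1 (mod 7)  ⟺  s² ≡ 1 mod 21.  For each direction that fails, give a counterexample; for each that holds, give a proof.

Neither implication holds.

(⟹) This fails: take s = 15. Then 15 ≡ 1 (mod 7), but 15² = 225 ≡ 15 (mod 21), not 1.

(⟸) This fails: take s = 13. Then 13² = 169 ≡ 1 (mod 21), yet 13 ≡ 6 (mod 7), not 1.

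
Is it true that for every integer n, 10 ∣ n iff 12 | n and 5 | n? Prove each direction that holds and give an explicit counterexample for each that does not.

Only the reverse direction holds.

(→) This fails: take n = 10. Certainly 10 ∣ 10, but 12 ∤ 10.

(←) Suppose 12 ∣ n and 5 ∣ n. Any common multiple of 12 and 5 is a multiple of their lcm; here gcd(12, 5) = 1, so lcm(12, 5) = 12·5 = 60, so 60 ∣ n. Since 10 ∣ 60, it follows that 10 ∣ n.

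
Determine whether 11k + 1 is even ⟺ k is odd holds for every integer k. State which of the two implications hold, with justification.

(⟹) Suppose 11k + 1 is even. Since 11 is odd, 11k and k have the same parity, so 11k + 1 ≡ k + 1 (mod 2). As 1 is odd, 11k + 1 is even exactly when k is odd. Thus k is odd.

(⟸) Conversely, suppose k is odd; write k = 2j + 1. Then 11k + 1 = 11·(2j + 1) + 1 = 2·11j + 12, which is even.

Equivalent; both directions hold.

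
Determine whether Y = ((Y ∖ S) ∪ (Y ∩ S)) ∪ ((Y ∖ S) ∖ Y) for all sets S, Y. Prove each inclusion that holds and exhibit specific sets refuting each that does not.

Both inclusions hold.

(⟹) Let x ∈ Y. Then either x ∈ Y and x ∉ S; or x ∈ S ∩ Y. In each case x ∈ ((Y ∖ S) ∪ (Y ∩ S)) ∪ ((Y ∖ S) ∖ Y), so Y ⊆ ((Y ∖ S) ∪ (Y ∩ S)) ∪ ((Y ∖ S) ∖ Y).

(⟸) Let x ∈ ((Y ∖ S) ∪ (Y ∩ S)) ∪ ((Y ∖ S) ∖ Y). Then either x ∈ Y and x ∉ S; or x ∈ S ∩ Y. In each case x ∈ Y, so ((Y ∖ S) ∪ (Y ∩ S)) ∪ ((Y ∖ S) ∖ Y) ⊆ Y.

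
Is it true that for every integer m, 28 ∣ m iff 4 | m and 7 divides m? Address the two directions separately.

(⟹) If 28 ∣ m, write m = 28q. Since 28 = 7·4, m = 4·(7q), so 4 ∣ m; and since 28 = 4·7, m = 7·(4q), so 7 ∣ m.

(⟸) Suppose 4 ∣ m and 7 ∣ m. Any common multiple of 4 and 7 is a multiple of their lcm; here gcd(4, 7) = 1, so lcm(4, 7) = 4·7 = 28, so 28 ∣ m.

The biconditional holds.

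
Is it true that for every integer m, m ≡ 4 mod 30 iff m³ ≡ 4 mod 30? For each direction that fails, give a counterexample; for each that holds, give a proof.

[⇒] Suppose m ≡ 4 mod 30. Write m = 30j + 4. Then (30j + 4)³ = 27000j³ + 10800j² + 1440j + 64 = 30(900j³ + 360j² + 48j + 2) + 4, so m³ ≡ 4 (mod 30).

[⇐] Conversely, suppose m³ ≡ 4 (mod 30). The only residue r in {0, …, 29} with r³ ≡ 4 (mod 30) is r = 4, so m ≡ 4 (mod 30).

Both directions hold; the statement is true.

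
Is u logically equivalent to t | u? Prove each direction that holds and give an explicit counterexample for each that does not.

(⟹) Assume the antecedent. If u is true, t | u reduces to true regardless of the other variables. If u is false, the antecedent cannot hold. Either way t | u holds.

(⟸) This fails. Under u = F, t = T, the left side is false but the right side is true.

The forward direction holds; the converse fails.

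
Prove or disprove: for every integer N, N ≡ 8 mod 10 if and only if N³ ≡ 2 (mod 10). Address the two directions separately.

[⇒] Suppose N ≡ 8 mod 10. Write N = 10j + 8. Then (10j + 8)³ = 1000j³ + 2400j² + 1920j + 512 = 10(100j³ + 240j² + 192j + 51) + 2, so N³ ≡ 2 (mod 10).

[⇐] Conversely, suppose N³ ≡ 2 (mod 10). The only residue r in {0, …, 9} with r³ ≡ 2 (mod 10) is r = 8, so N ≡ 8 (mod 10).

Equivalent; both directions hold.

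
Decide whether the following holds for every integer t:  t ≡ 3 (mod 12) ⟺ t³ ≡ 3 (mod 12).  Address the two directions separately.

(⇒) Suppose t ≡ 3 (mod 12). Write t = 12j + 3. Then (12j + 3)³ = 1728j³ + 1296j² + 324j + 27 = 12(144j³ + 108j² + 27j + 2) + 3, so t³ ≡ 3 (mod 12).

(⇐) For the converse, argue contrapositively. If t ≢ 3 (mod 12), then t is congruent to one of 0, 1, 2, 4, 5, 6, 7, 8, 9, 10, 11 modulo 12, and these give t³ ≡ 0, 1, 8, 4, 5, 0, 7, 8, 9, 4, 11 respectively — never 3.

Both directions hold; the statement is true.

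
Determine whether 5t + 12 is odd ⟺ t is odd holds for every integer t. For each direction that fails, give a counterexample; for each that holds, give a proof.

(→) Suppose 5t + 12 is odd. Since 5 is odd, 5t and t have the same parity, so 5t + 12 ≡ t + 12 (mod 2). As 12 is even, 5t + 12 is odd exactly when t is odd. Thus t is odd.

(←) Conversely, suppose t is odd; write t = 2j + 1. Then 5t + 12 = 5·(2j + 1) + 12 = 2·5j + 17, which is odd.

Equivalent; both directions hold.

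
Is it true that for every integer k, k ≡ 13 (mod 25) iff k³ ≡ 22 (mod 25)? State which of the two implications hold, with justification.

(←) Suppose k³ ≡ 22 (mod 25). The only residue r in {0, …, 24} with r³ ≡ 22 (mod 25) is r = 13, so k ≡ 13 (mod 25).

(→) Suppose k ≡ 13 (mod 25). Write k = 25j + 13. Then (25j + 13)³ = 15625j³ + 24375j² + 12675j + 2197 = 25(625j³ + 975j² + 507j + 87) + 22, so k³ ≡ 22 (mod 25).

Both directions hold; the statement is true.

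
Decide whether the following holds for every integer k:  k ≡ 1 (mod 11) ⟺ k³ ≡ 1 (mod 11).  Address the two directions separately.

(⟹) Suppose k ≡ 1 (mod 11). Write k = 11j + 1. Then (11j + 1)³ = 1331j³ + 363j² + 33j + 1 = 11(121j³ + 33j² + 3j) + 1, so k³ ≡ 1 (mod 11).

(⟸) Conversely, suppose k³ ≡ 1 (mod 11). The only residue r in {0, …, 10} with r³ ≡ 1 (mod 11) is r = 1, so k ≡ 1 (mod 11).

The biconditional holds.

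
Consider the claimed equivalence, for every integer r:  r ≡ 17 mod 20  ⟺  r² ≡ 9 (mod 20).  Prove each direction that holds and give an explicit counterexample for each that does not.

(→) Suppose r ≡ 17 mod 20. Write r = 20j + 17. Then (20j + 17)² = 400j² + 680j + 289 = 20(20j² + 34j + 14) + 9, so r² ≡ 9 (mod 20).

(←) This fails: take r = 3. Then 3² = 9 ≡ 9 (mod 20), yet 3 ≡ 3 (mod 20), not 17.

(⇒) holds; (⇐) fails.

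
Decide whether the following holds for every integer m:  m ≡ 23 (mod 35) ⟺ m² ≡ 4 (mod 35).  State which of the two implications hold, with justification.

(⇒) Suppose m ≡ 23 (mod 35). Write m = 35j + 23. Then (35j + 23)² = 1225j² + 1610j + 529 = 35(35j² + 46j + 15) + 4, so m² ≡ 4 (mod 35).

(⇐) This fails: take m = 2. Then 2² = 4 ≡ 4 (mod 35), yet 2 ≡ 2 (mod 35), not 23.

Not equivalent: only (⇒) holds.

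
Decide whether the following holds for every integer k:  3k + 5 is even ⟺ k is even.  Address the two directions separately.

Forward direction. This fails: k = 5 gives 3k + 5 = 20, which is even, but 5 is odd, not even.

Converse. This also fails: k = 4 is even, but 3k + 5 = 17 is odd, not even.

Both directions fail.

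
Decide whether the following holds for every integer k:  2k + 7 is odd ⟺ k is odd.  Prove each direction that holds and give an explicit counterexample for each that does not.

(⟹) This fails: take k = 4. Then 2k + 7 = 15, which is odd, yet k = 4 is even, not odd.

(⟸) Suppose k is odd. Since 2 is even, 2k is even for every k, so 2k + 7 has the same parity as 7, which is odd. Hence 2k + 7 is odd.

Only the reverse direction holds.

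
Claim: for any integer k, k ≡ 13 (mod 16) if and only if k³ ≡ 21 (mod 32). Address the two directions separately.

Converse. The residues r modulo 32 with r³ ≡ 21 (mod 32) are exactly {13}, and each is ≡ 13 (mod 16).

Forward direction. This fails: take k = 29. Then 29 ≡ 13 (mod 16), but 29³ = 24389 ≡ 5 (mod 32), not 21.

The forward direction fails; the converse holds.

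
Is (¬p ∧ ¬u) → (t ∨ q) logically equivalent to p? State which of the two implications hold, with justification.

(⇐) Assume the antecedent. If p is true, (¬p ∧ ¬u) → (t ∨ q) reduces to true regardless of the other variables. If p is false, the antecedent cannot hold. Either way (¬p ∧ ¬u) → (t ∨ q) holds.

(⇒) This fails. Under q = T, u = F, p = F, t = F, the left side is true but the right side is false.

(⇒) fails; (⇐) holds.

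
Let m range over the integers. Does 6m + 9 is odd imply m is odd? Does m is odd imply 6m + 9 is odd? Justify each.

The forward direction fails; the converse holds.

(⟹) This fails: take m = 6. Then 6m + 9 = 45, which is odd, yet m = 6 is even, not odd.

(⟸) Suppose m is odd. Since 6 is even, 6m is even for every m, so 6m + 9 has the same parity as 9, which is odd. Hence 6m + 9 is odd.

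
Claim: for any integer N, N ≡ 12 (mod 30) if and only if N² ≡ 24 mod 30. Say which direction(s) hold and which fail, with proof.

(⟹) Suppose N ≡ 12 (mod 30). Write N = 30j + 12. Then (30j + 12)² = 900j² + 720j + 144 = 30(30j² + 24j + 4) + 24, so N² ≡ 24 (mod 30).

(⟸) This fails: take N = 18. Then 18² = 324 ≡ 24 (mod 30), yet 18 ≡ 18 (mod 30), not 12.

Not equivalent: only (⇒) holds.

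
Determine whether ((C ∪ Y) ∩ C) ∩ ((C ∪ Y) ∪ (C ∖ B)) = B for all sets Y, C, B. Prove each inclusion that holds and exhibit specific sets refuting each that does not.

Both inclusions fail.

(⟹) This inclusion fails. Take Y = ∅, C = {1}, B = ∅; then 1 ∈ ((C ∪ Y) ∩ C) ∩ ((C ∪ Y) ∪ (C ∖ B)) but 1 ∉ B.

(⟸) This inclusion fails. Take Y = ∅, C = ∅, B = {1}; then 1 ∈ B but 1 ∉ ((C ∪ Y) ∩ C) ∩ ((C ∪ Y) ∪ (C ∖ B)).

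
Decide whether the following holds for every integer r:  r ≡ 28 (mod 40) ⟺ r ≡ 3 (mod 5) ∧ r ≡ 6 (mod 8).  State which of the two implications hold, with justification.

Both directions fail.

Forward direction. This fails: r = 28 gives 28 ≡ 28 (mod 40) but 28 ≡ 4 (mod 8), so the conjunction on the right does not hold.

Converse. This fails: r = 38 satisfies both congruences on the right (38 ≡ 3 mod 5 and 38 ≡ 6 mod 8) yet 38 ≡ 38 (mod 40), not 28.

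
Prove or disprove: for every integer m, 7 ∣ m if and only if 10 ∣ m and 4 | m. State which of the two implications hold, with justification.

Both directions fail.

(→) This fails: take m = 7. Certainly 7 ∣ 7, but 10 ∤ 7.

(←) This fails: take m = 20. Both 10 ∣ 20 and 4 ∣ 20, yet 20 is not a multiple of 7 (since 20 = 2·7 + 6), so 7 ∤ 20.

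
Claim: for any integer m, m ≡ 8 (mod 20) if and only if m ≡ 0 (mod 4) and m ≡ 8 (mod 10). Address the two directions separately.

Both directions hold; the statement is true.

(⇒) Suppose m ≡ 8 (mod 20); write m = 20j + 8. Since 4 ∣ 20, reducing mod 4 gives m ≡ 8 ≡ 0 (mod 4); since 10 ∣ 20, reducing mod 10 gives m ≡ 8 (mod 10).

(⇐) Conversely, if m ≡ 0 (mod 4) and m ≡ 8 (mod 10), then by the Chinese remainder theorem m ≡ 8 (mod 20). This is exactly m ≡ 8 (mod 20).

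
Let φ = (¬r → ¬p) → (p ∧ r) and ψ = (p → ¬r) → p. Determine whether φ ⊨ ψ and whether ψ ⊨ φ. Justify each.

Forward direction. Assume the antecedent. If r is true, the antecedent forces (r = T, p = T), and (p → ¬r) → p holds there. If r is false, the antecedent forces (r = F, p = T), and (p → ¬r) → p holds there. Either way (p → ¬r) → p holds.

Converse. Assume the antecedent. If r is true, the antecedent forces (r = T, p = T), and (¬r → ¬p) → (p ∧ r) holds there. If r is false, the antecedent forces (r = F, p = T), and (¬r → ¬p) → (p ∧ r) holds there. Either way (¬r → ¬p) → (p ∧ r) holds.

Both implications hold.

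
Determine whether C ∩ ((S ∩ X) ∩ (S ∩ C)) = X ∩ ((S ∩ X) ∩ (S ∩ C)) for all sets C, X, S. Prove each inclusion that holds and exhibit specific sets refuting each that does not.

Reverse inclusion. Let x ∈ X ∩ ((S ∩ X) ∩ (S ∩ C)). Then x ∈ C ∩ X ∩ S, from which x ∈ C ∩ ((S ∩ X) ∩ (S ∩ C)).

Forward inclusion. Let x ∈ C ∩ ((S ∩ X) ∩ (S ∩ C)). Then x ∈ C ∩ X ∩ S, from which x ∈ X ∩ ((S ∩ X) ∩ (S ∩ C)).

Both inclusions hold.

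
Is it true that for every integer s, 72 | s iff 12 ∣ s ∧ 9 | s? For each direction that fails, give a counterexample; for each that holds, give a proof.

(⇒) holds; (⇐) fails.

[⇒] If 72 ∣ s, write s = 72q. Since 72 = 6·12, s = 12·(6q), so 12 ∣ s; and since 72 = 8·9, s = 9·(8q), so 9 ∣ s.

[⇐] This fails: take s = 36. Both 12 ∣ 36 and 9 ∣ 36, yet 36 is not a multiple of 72 (since 36 = 0·72 + 36), so 72 ∤ 36.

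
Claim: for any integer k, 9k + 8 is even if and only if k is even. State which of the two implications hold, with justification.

(⟹) Suppose 9k + 8 is even. Since 9 is odd, 9k and k have the same parity, so 9k + 8 ≡ k + 8 (mod 2). As 8 is even, 9k + 8 is even exactly when k is even. Thus k is even.

(⟸) Conversely, suppose k is even; write k = 2j. Then 9k + 8 = 9·(2j) + 8 = 2·9j + 8, which is even.

Both directions hold.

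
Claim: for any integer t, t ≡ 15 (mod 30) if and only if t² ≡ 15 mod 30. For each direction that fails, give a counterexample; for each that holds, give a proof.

Equivalent; both directions hold.

(⟹) Suppose t ≡ 15 (mod 30). Write t = 30j + 15. Then (30j + 15)² = 900j² + 900j + 225 = 30(30j² + 30j + 7) + 15, so t² ≡ 15 (mod 30).

(⟸) Conversely, suppose t² ≡ 15 (mod 30). The only residue r in {0, …, 29} with r² ≡ 15 (mod 30) is r = 15, so t ≡ 15 (mod 30).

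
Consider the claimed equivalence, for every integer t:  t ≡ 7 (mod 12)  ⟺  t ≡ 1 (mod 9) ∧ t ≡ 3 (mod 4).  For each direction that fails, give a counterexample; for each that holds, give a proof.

(⇒) fails; (⇐) holds.

(⇒) This fails: t = 31 gives 31 ≡ 7 (mod 12) but 31 ≡ 4 (mod 9), so the conjunction on the right does not hold.

(⇐) Conversely, if t ≡ 1 (mod 9) and t ≡ 3 (mod 4), then by the Chinese remainder theorem t ≡ 19 (mod 36). Since 19 ≡ 7 (mod 12) and 12 ∣ 36, we get t ≡ 7 (mod 12).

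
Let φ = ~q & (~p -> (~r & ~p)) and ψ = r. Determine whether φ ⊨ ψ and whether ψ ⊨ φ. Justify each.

Neither direction holds.

(→) This fails. Under q = F, p = F, r = F, the left side is true but the right side is false.

(←) This fails. Under q = F, p = F, r = T, the left side is false but the right side is true.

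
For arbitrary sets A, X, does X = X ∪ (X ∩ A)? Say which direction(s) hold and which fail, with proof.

Both inclusions hold; the sets are equal.

(⟸) Let x ∈ X ∪ (X ∩ A). Then either x ∈ X and x ∉ A; or x ∈ A ∩ X. In each case x ∈ X, so X ∪ (X ∩ A) ⊆ X.

(⟹) Let x ∈ X. Then either x ∈ X and x ∉ A; or x ∈ A ∩ X. In each case x ∈ X ∪ (X ∩ A), so X ⊆ X ∪ (X ∩ A).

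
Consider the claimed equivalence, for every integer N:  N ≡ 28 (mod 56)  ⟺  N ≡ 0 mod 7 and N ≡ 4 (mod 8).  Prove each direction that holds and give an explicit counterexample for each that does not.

[⇒] Suppose N ≡ 28 (mod 56); write N = 56j + 28. Since 7 ∣ 56, reducing mod 7 gives N ≡ 28 ≡ 0 (mod 7); since 8 ∣ 56, reducing mod 8 gives N ≡ 28 ≡ 4 (mod 8).

[⇐] Conversely, if N ≡ 0 (mod 7) and N ≡ 4 (mod 8), then by the Chinese remainder theorem N ≡ 28 (mod 56). This is exactly N ≡ 28 (mod 56).

The biconditional holds.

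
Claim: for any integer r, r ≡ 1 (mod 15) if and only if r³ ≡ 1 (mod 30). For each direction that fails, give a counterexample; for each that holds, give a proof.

(⇒) fails; (⇐) holds.

[⇒] This fails: take r = 16. Then 16 ≡ 1 (mod 15), but 16³ = 4096 ≡ 16 (mod 30), not 1.

[⇐] Conversely, the residues r modulo 30 with r³ ≡ 1 (mod 30) are exactly {1}, and each is ≡ 1 (mod 15).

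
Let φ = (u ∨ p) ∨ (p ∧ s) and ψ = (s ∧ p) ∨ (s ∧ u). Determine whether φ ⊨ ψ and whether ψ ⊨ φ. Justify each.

(→) This fails. Under s = F, u = T, p = F, the left side is true but the right side is false.

(←) Assume the antecedent. If u is true, (u ∨ p) ∨ (p ∧ s) reduces to true regardless of the other variables. If u is false, the antecedent forces (s = T, u = F, p = T), and (u ∨ p) ∨ (p ∧ s) holds there. Either way (u ∨ p) ∨ (p ∧ s) holds.

(⇒) fails; (⇐) holds.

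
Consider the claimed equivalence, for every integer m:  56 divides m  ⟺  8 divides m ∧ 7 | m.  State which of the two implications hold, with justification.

[⇒] If 56 ∣ m, write m = 56q. Since 56 = 7·8, m = 8·(7q), so 8 ∣ m; and since 56 = 8·7, m = 7·(8q), so 7 ∣ m.

[⇐] Suppose 8 ∣ m and 7 ∣ m. Any common multiple of 8 and 7 is a multiple of their lcm; here gcd(8, 7) = 1, so lcm(8, 7) = 8·7 = 56, so 56 ∣ m.

The biconditional holds.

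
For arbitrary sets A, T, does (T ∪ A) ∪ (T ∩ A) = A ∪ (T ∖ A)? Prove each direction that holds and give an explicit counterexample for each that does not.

The two sets are equal.

Forward inclusion. Let x ∈ (T ∪ A) ∪ (T ∩ A). Then either x ∈ A and x ∉ T; or x ∈ T and x ∉ A; or x ∈ A ∩ T. In each case x ∈ A ∪ (T ∖ A), so (T ∪ A) ∪ (T ∩ A) ⊆ A ∪ (T ∖ A).

Reverse inclusion. Let x ∈ A ∪ (T ∖ A). Then either x ∈ A and x ∉ T; or x ∈ T and x ∉ A; or x ∈ A ∩ T. In each case x ∈ (T ∪ A) ∪ (T ∩ A), so A ∪ (T ∖ A) ⊆ (T ∪ A) ∪ (T ∩ A).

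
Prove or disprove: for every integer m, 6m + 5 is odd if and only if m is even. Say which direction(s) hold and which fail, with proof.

Not equivalent: only (⇐) holds.

[⇒] This fails: take m = 7. Then 6m + 5 = 47, which is odd, yet m = 7 is odd, not even.

[⇐] Suppose m is even. Since 6 is even, 6m is even for every m, so 6m + 5 has the same parity as 5, which is odd. Hence 6m + 5 is odd.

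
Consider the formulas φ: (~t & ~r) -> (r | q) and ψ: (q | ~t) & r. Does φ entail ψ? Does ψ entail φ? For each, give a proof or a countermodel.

(←) Assume the antecedent. If t is true, (~t & ~r) -> (r | q) reduces to true regardless of the other variables. If t is false, the antecedent forces (t = F, q = F, r = T) or (t = F, q = T, r = T), and (~t & ~r) -> (r | q) holds there. Either way (~t & ~r) -> (r | q) holds.

(→) This fails. Under t = T, q = F, r = F, the left side is true but the right side is false.

Only the reverse direction holds.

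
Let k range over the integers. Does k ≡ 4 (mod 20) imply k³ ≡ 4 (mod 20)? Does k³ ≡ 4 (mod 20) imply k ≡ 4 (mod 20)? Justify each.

(→) Suppose k ≡ 4 (mod 20). Write k = 20j + 4. Then (20j + 4)³ = 8000j³ + 4800j² + 960j + 64 = 20(400j³ + 240j² + 48j + 3) + 4, so k³ ≡ 4 (mod 20).

(←) This fails: take k = 14. Then 14³ = 2744 ≡ 4 (mod 20), yet 14 ≡ 14 (mod 20), not 4.

Only the forward implication holds.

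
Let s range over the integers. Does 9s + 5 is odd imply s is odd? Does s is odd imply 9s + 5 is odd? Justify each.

Neither direction holds.

(⇒) This fails: s = 0 gives 9s + 5 = 5, which is odd, but 0 is even, not odd.

(⇐) This also fails: s = 3 is odd, but 9s + 5 = 32 is even, not odd.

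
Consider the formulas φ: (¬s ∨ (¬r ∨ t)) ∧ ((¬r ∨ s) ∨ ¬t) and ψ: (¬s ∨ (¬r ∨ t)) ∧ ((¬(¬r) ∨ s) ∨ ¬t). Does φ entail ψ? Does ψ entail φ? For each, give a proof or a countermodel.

(→) This fails. Under t = T, s = F, r = F, the left side is true but the right side is false.

(←) This fails. Under t = T, s = F, r = T, the left side is false but the right side is true.

Neither implication holds.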